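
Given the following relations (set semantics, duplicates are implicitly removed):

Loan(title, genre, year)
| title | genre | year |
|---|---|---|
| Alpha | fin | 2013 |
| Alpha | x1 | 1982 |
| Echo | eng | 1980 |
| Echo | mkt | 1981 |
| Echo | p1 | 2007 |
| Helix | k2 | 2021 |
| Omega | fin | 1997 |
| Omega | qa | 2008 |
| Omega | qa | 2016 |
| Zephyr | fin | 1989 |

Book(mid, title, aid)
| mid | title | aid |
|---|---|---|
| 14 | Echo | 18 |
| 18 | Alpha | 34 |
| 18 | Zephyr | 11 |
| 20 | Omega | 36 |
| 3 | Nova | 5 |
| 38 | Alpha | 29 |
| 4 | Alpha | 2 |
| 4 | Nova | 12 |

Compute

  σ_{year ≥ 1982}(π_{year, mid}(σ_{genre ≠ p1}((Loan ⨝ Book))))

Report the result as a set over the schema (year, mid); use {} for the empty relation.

Natural join on title: {(Alpha, fin, 2013, 18, 34), (Alpha, fin, 2013, 38, 29), (Alpha, fin, 2013, 4, 2), (Alpha, x1, 1982, 18, 34), (Alpha, x1, 1982, 38, 29), (Alpha, x1, 1982, 4, 2), (Echo, eng, 1980, 14, 18), (Echo, mkt, 1981, 14, 18), (Echo, p1, 2007, 14, 18), (Omega, fin, 1997, 20, 36), (Omega, qa, 2008, 20, 36), (Omega, qa, 2016, 20, 36), (Zephyr, fin, 1989, 18, 11)}
Apply σ_{genre ≠ p1}; surviving tuples: {(Alpha, fin, 2013, 18, 34), (Alpha, fin, 2013, 38, 29), (Alpha, fin, 2013, 4, 2), (Alpha, x1, 1982, 18, 34), (Alpha, x1, 1982, 38, 29), (Alpha, x1, 1982, 4, 2), (Echo, eng, 1980, 14, 18), (Echo, mkt, 1981, 14, 18), (Omega, fin, 1997, 20, 36), (Omega, qa, 2008, 20, 36), (Omega, qa, 2016, 20, 36), (Zephyr, fin, 1989, 18, 11)}
Projecting to year, mid: {(1980, 14), (1981, 14), (1982, 18), (1982, 38), (1982, 4), (1989, 18), (1997, 20), (2008, 20), (2013, 18), (2013, 38), (2013, 4), (2016, 20)}
Apply σ_{year ≥ 1982}; surviving tuples: {(1982, 18), (1982, 38), (1982, 4), (1989, 18), (1997, 20), (2008, 20), (2013, 18), (2013, 38), (2013, 4), (2016, 20)}

{(1982, 18), (1982, 38), (1982, 4), (1989, 18), (1997, 20), (2008, 20), (2013, 18), (2013, 38), (2013, 4), (2016, 20)}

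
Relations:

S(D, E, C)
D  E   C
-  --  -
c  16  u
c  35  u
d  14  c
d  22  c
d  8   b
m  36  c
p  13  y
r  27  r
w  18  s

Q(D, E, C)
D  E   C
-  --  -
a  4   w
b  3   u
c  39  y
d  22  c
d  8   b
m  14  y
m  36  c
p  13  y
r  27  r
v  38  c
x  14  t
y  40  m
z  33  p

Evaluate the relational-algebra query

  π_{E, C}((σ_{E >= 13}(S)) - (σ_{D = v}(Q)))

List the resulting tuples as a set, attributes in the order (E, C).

Apply σ_{E >= 13}; surviving tuples: {(c, 16, u), (c, 35, u), (d, 14, c), (d, 22, c), (m, 36, c), (p, 13, y), (r, 27, r), (w, 18, s)}
Apply σ_{D = v}; surviving tuples: {(v, 38, c)}
Difference: {(c, 16, u), (c, 35, u), (d, 14, c), (d, 22, c), (m, 36, c), (p, 13, y), (r, 27, r), (w, 18, s)} with {(v, 38, c)} → {(c, 16, u), (c, 35, u), (d, 14, c), (d, 22, c), (m, 36, c), (p, 13, y), (r, 27, r), (w, 18, s)}
π[E, C]: project onto (E, C) → {(13, y), (14, c), (16, u), (18, s), (22, c), (27, r), (35, u), (36, c)}

{(13, y), (14, c), (16, u), (18, s), (22, c), (27, r), (35, u), (36, c)}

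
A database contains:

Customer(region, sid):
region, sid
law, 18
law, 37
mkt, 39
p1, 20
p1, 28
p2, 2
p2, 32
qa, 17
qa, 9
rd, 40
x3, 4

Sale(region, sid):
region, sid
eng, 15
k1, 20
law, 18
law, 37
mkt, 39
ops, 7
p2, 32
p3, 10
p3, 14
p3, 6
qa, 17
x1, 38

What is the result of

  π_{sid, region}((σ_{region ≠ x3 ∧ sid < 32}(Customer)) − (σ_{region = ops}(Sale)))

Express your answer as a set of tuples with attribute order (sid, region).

{(17, qa), (18, law), (2, p2), (20, p1), (28, p1), (9, qa)}

Filtering on region ≠ x3 ∧ sid < 32 leaves {(law, 18), (p1, 20), (p1, 28), (p2, 2), (qa, 17), (qa, 9)}.
Filtering on region = ops leaves {(ops, 7)}.
Set difference of the two operands is {(law, 18), (p1, 20), (p1, 28), (p2, 2), (qa, 17), (qa, 9)}.
Keep only column(s) sid, region: {(17, qa), (18, law), (2, p2), (20, p1), (28, p1), (9, qa)}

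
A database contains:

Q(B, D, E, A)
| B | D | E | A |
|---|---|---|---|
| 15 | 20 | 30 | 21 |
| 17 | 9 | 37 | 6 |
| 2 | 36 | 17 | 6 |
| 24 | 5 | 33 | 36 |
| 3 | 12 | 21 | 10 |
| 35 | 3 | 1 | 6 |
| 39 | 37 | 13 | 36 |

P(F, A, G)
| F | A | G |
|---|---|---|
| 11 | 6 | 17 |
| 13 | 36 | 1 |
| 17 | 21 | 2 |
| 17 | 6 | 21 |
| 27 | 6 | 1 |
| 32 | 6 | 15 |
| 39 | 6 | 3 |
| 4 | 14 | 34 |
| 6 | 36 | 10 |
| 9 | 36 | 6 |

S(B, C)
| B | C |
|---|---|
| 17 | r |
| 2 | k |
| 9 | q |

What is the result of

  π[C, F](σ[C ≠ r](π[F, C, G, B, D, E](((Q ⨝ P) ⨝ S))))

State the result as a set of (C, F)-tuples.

{(k, 11), (k, 17), (k, 27), (k, 32), (k, 39)}

Natural join on A: {(15, 20, 30, 21, 17, 2), (17, 9, 37, 6, 11, 17), (17, 9, 37, 6, 17, 21), (17, 9, 37, 6, 27, 1), (17, 9, 37, 6, 32, 15), (17, 9, 37, 6, 39, 3), (2, 36, 17, 6, 11, 17), (2, 36, 17, 6, 17, 21), (2, 36, 17, 6, 27, 1), (2, 36, 17, 6, 32, 15), (2, 36, 17, 6, 39, 3), (24, 5, 33, 36, 13, 1), (24, 5, 33, 36, 6, 10), (24, 5, 33, 36, 9, 6), (35, 3, 1, 6, 11, 17), (35, 3, 1, 6, 17, 21), (35, 3, 1, 6, 27, 1), (35, 3, 1, 6, 32, 15), (35, 3, 1, 6, 39, 3), (39, 37, 13, 36, 13, 1), (39, 37, 13, 36, 6, 10), (39, 37, 13, 36, 9, 6)}
Natural join on B: {(17, 9, 37, 6, 11, 17, r), (17, 9, 37, 6, 17, 21, r), (17, 9, 37, 6, 27, 1, r), (17, 9, 37, 6, 32, 15, r), (17, 9, 37, 6, 39, 3, r), (2, 36, 17, 6, 11, 17, k), (2, 36, 17, 6, 17, 21, k), (2, 36, 17, 6, 27, 1, k), (2, 36, 17, 6, 32, 15, k), (2, 36, 17, 6, 39, 3, k)}
Keep only column(s) F, C, G, B, D, E: {(11, k, 17, 2, 36, 17), (11, r, 17, 17, 9, 37), (17, k, 21, 2, 36, 17), (17, r, 21, 17, 9, 37), (27, k, 1, 2, 36, 17), (27, r, 1, 17, 9, 37), (32, k, 15, 2, 36, 17), (32, r, 15, 17, 9, 37), (39, k, 3, 2, 36, 17), (39, r, 3, 17, 9, 37)}
Filtering on C ≠ r leaves {(11, k, 17, 2, 36, 17), (17, k, 21, 2, 36, 17), (27, k, 1, 2, 36, 17), (32, k, 15, 2, 36, 17), (39, k, 3, 2, 36, 17)}.
Keep only column(s) C, F: {(k, 11), (k, 17), (k, 27), (k, 32), (k, 39)}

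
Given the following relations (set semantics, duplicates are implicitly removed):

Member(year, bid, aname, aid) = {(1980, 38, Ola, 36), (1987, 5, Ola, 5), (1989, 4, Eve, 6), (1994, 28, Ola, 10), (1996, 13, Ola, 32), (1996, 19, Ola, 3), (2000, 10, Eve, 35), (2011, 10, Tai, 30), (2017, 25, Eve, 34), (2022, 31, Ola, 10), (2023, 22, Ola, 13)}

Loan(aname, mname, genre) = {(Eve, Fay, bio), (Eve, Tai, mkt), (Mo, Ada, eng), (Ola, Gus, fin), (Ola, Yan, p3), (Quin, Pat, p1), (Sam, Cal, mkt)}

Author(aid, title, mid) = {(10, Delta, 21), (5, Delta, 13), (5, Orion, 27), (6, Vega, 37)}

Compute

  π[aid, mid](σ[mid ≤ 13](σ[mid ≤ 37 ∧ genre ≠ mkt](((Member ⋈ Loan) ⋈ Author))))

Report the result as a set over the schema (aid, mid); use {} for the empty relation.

{(5, 13)}

Natural join on aname: {(1980, 38, Ola, 36, Gus, fin), (1980, 38, Ola, 36, Yan, p3), (1987, 5, Ola, 5, Gus, fin), (1987, 5, Ola, 5, Yan, p3), (1989, 4, Eve, 6, Fay, bio), (1989, 4, Eve, 6, Tai, mkt), (1994, 28, Ola, 10, Gus, fin), (1994, 28, Ola, 10, Yan, p3), (1996, 13, Ola, 32, Gus, fin), (1996, 13, Ola, 32, Yan, p3), (1996, 19, Ola, 3, Gus, fin), (1996, 19, Ola, 3, Yan, p3), (2000, 10, Eve, 35, Fay, bio), (2000, 10, Eve, 35, Tai, mkt), (2017, 25, Eve, 34, Fay, bio), (2017, 25, Eve, 34, Tai, mkt), (2022, 31, Ola, 10, Gus, fin), (2022, 31, Ola, 10, Yan, p3), (2023, 22, Ola, 13, Gus, fin), (2023, 22, Ola, 13, Yan, p3)}
Natural join on aid: {(1987, 5, Ola, 5, Gus, fin, Delta, 13), (1987, 5, Ola, 5, Gus, fin, Orion, 27), (1987, 5, Ola, 5, Yan, p3, Delta, 13), (1987, 5, Ola, 5, Yan, p3, Orion, 27), (1989, 4, Eve, 6, Fay, bio, Vega, 37), (1989, 4, Eve, 6, Tai, mkt, Vega, 37), (1994, 28, Ola, 10, Gus, fin, Delta, 21), (1994, 28, Ola, 10, Yan, p3, Delta, 21), (2022, 31, Ola, 10, Gus, fin, Delta, 21), (2022, 31, Ola, 10, Yan, p3, Delta, 21)}
Filtering on mid ≤ 37 ∧ genre ≠ mkt leaves {(1987, 5, Ola, 5, Gus, fin, Delta, 13), (1987, 5, Ola, 5, Gus, fin, Orion, 27), (1987, 5, Ola, 5, Yan, p3, Delta, 13), (1987, 5, Ola, 5, Yan, p3, Orion, 27), (1989, 4, Eve, 6, Fay, bio, Vega, 37), (1994, 28, Ola, 10, Gus, fin, Delta, 21), (1994, 28, Ola, 10, Yan, p3, Delta, 21), (2022, 31, Ola, 10, Gus, fin, Delta, 21), (2022, 31, Ola, 10, Yan, p3, Delta, 21)}.
Filtering on mid ≤ 13 leaves {(1987, 5, Ola, 5, Gus, fin, Delta, 13), (1987, 5, Ola, 5, Yan, p3, Delta, 13)}.
π[aid, mid]: project onto (aid, mid) (1 duplicate(s) eliminated) → {(5, 13)}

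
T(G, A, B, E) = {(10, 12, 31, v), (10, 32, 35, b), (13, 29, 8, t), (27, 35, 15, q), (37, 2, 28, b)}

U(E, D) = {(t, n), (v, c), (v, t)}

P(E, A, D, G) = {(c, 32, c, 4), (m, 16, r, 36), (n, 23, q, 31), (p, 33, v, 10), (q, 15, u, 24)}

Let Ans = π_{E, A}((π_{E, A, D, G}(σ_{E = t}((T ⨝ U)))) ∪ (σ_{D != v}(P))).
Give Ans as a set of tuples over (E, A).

{(c, 32), (m, 16), (n, 23), (q, 15), (t, 29)}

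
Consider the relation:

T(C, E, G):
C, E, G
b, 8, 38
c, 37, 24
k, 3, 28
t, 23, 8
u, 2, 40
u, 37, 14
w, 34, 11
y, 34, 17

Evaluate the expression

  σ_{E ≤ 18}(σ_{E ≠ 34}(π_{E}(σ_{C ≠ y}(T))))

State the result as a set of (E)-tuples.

{2, 3, 8}

σ[C ≠ y]: keep tuples satisfying C ≠ y → {(b, 8, 38), (c, 37, 24), (k, 3, 28), (t, 23, 8), (u, 2, 40), (u, 37, 14), (w, 34, 11)}
Projecting to E (1 duplicate(s) eliminated): {2, 23, 3, 34, 37, 8}
σ[E ≠ 34]: keep tuples satisfying E ≠ 34 → {2, 23, 3, 37, 8}
σ[E ≤ 18]: keep tuples satisfying E ≤ 18 → {2, 3, 8}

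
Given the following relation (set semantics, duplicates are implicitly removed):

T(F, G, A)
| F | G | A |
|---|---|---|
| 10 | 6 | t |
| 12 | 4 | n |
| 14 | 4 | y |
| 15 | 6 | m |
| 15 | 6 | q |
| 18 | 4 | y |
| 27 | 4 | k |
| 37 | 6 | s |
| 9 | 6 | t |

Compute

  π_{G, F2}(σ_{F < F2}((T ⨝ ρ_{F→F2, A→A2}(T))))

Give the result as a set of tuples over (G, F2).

{(4, 14), (4, 18), (4, 27), (6, 10), (6, 15), (6, 37)}

ρ[F→F2, A→A2]: schema becomes (F2, G, A2); tuples unchanged.
Natural join on G: {(10, 6, t, 10, t), (10, 6, t, 15, m), (10, 6, t, 15, q), (10, 6, t, 37, s), (10, 6, t, 9, t), (12, 4, n, 12, n), (12, 4, n, 14, y), (12, 4, n, 18, y), (12, 4, n, 27, k), (14, 4, y, 12, n), (14, 4, y, 14, y), (14, 4, y, 18, y), (14, 4, y, 27, k), (15, 6, m, 10, t), (15, 6, m, 15, m), (15, 6, m, 15, q), (15, 6, m, 37, s), (15, 6, m, 9, t), (15, 6, q, 10, t), (15, 6, q, 15, m), (15, 6, q, 15, q), (15, 6, q, 37, s), (15, 6, q, 9, t), (18, 4, y, 12, n), (18, 4, y, 14, y), (18, 4, y, 18, y), (18, 4, y, 27, k), (27, 4, k, 12, n), (27, 4, k, 14, y), (27, 4, k, 18, y), (27, 4, k, 27, k), (37, 6, s, 10, t), (37, 6, s, 15, m), (37, 6, s, 15, q), (37, 6, s, 37, s), (37, 6, s, 9, t), (9, 6, t, 10, t), (9, 6, t, 15, m), (9, 6, t, 15, q), (9, 6, t, 37, s), (9, 6, t, 9, t)}
σ[F < F2]: keep tuples satisfying F < F2 → {(10, 6, t, 15, m), (10, 6, t, 15, q), (10, 6, t, 37, s), (12, 4, n, 14, y), (12, 4, n, 18, y), (12, 4, n, 27, k), (14, 4, y, 18, y), (14, 4, y, 27, k), (15, 6, m, 37, s), (15, 6, q, 37, s), (18, 4, y, 27, k), (9, 6, t, 10, t), (9, 6, t, 15, m), (9, 6, t, 15, q), (9, 6, t, 37, s)}
π[G, F2]: project onto (G, F2) (9 duplicate(s) eliminated) → {(4, 14), (4, 18), (4, 27), (6, 10), (6, 15), (6, 37)}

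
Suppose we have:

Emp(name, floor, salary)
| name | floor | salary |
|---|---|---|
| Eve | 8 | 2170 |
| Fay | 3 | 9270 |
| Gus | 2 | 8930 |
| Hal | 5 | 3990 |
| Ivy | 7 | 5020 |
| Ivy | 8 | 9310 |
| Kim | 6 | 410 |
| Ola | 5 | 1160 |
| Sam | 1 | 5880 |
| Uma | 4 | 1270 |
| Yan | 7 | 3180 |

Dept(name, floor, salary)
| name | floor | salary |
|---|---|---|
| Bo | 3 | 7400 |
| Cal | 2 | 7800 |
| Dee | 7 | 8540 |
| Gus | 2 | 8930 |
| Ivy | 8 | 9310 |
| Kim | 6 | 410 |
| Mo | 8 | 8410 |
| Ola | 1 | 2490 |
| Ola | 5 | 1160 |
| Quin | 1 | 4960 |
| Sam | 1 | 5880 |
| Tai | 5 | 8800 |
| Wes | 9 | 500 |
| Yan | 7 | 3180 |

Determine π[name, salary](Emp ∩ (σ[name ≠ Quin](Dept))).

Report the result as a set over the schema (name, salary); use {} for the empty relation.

{(Gus, 8930), (Ivy, 9310), (Kim, 410), (Ola, 1160), (Sam, 5880), (Yan, 3180)}

Apply σ_{name ≠ Quin}; surviving tuples: {(Bo, 3, 7400), (Cal, 2, 7800), (Dee, 7, 8540), (Gus, 2, 8930), (Ivy, 8, 9310), (Kim, 6, 410), (Mo, 8, 8410), (Ola, 1, 2490), (Ola, 5, 1160), (Sam, 1, 5880), (Tai, 5, 8800), (Wes, 9, 500), (Yan, 7, 3180)}
Set intersection of the two operands is {(Gus, 2, 8930), (Ivy, 8, 9310), (Kim, 6, 410), (Ola, 5, 1160), (Sam, 1, 5880), (Yan, 7, 3180)}.
Projecting to name, salary: {(Gus, 8930), (Ivy, 9310), (Kim, 410), (Ola, 1160), (Sam, 5880), (Yan, 3180)}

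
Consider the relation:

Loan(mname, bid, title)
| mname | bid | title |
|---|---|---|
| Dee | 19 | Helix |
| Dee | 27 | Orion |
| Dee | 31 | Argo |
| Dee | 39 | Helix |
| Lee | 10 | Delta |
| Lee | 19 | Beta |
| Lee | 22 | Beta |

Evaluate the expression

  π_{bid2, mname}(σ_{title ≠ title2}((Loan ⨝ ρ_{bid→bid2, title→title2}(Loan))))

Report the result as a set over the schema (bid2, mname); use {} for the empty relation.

ρ[bid→bid2, title→title2]: schema becomes (mname, bid2, title2); tuples unchanged.
Natural join on mname: {(Dee, 19, Helix, 19, Helix), (Dee, 19, Helix, 27, Orion), (Dee, 19, Helix, 31, Argo), (Dee, 19, Helix, 39, Helix), (Dee, 27, Orion, 19, Helix), (Dee, 27, Orion, 27, Orion), (Dee, 27, Orion, 31, Argo), (Dee, 27, Orion, 39, Helix), (Dee, 31, Argo, 19, Helix), (Dee, 31, Argo, 27, Orion), (Dee, 31, Argo, 31, Argo), (Dee, 31, Argo, 39, Helix), (Dee, 39, Helix, 19, Helix), (Dee, 39, Helix, 27, Orion), (Dee, 39, Helix, 31, Argo), (Dee, 39, Helix, 39, Helix), (Lee, 10, Delta, 10, Delta), (Lee, 10, Delta, 19, Beta), (Lee, 10, Delta, 22, Beta), (Lee, 19, Beta, 10, Delta), (Lee, 19, Beta, 19, Beta), (Lee, 19, Beta, 22, Beta), (Lee, 22, Beta, 10, Delta), (Lee, 22, Beta, 19, Beta), (Lee, 22, Beta, 22, Beta)}
Apply σ_{title ≠ title2}; surviving tuples: {(Dee, 19, Helix, 27, Orion), (Dee, 19, Helix, 31, Argo), (Dee, 27, Orion, 19, Helix), (Dee, 27, Orion, 31, Argo), (Dee, 27, Orion, 39, Helix), (Dee, 31, Argo, 19, Helix), (Dee, 31, Argo, 27, Orion), (Dee, 31, Argo, 39, Helix), (Dee, 39, Helix, 27, Orion), (Dee, 39, Helix, 31, Argo), (Lee, 10, Delta, 19, Beta), (Lee, 10, Delta, 22, Beta), (Lee, 19, Beta, 10, Delta), (Lee, 22, Beta, 10, Delta)}
π_{bid2, mname} gives {(10, Lee), (19, Dee), (19, Lee), (22, Lee), (27, Dee), (31, Dee), (39, Dee)} (7 duplicate(s) eliminated).

{(10, Lee), (19, Dee), (19, Lee), (22, Lee), (27, Dee), (31, Dee), (39, Dee)}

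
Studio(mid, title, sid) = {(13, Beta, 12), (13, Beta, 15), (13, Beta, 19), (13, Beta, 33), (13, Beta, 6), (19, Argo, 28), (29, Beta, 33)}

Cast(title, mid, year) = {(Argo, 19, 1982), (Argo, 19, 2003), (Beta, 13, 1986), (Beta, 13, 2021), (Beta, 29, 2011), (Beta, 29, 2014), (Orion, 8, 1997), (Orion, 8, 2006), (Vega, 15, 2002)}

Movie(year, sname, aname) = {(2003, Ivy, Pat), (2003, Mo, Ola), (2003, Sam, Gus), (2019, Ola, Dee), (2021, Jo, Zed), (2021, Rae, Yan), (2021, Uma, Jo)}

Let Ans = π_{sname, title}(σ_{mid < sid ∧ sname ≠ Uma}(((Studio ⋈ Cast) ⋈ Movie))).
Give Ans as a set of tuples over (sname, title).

{(Ivy, Argo), (Jo, Beta), (Mo, Argo), (Rae, Beta), (Sam, Argo)}

Studio ⋈ Cast (natural join on mid, title): {(13, Beta, 12, 1986), (13, Beta, 12, 2021), (13, Beta, 15, 1986), (13, Beta, 15, 2021), (13, Beta, 19, 1986), (13, Beta, 19, 2021), (13, Beta, 33, 1986), (13, Beta, 33, 2021), (13, Beta, 6, 1986), (13, Beta, 6, 2021), (19, Argo, 28, 1982), (19, Argo, 28, 2003), (29, Beta, 33, 2011), (29, Beta, 33, 2014)}
(Studio ⋈ Cast) ⋈ Movie (natural join on year): {(13, Beta, 12, 2021, Jo, Zed), (13, Beta, 12, 2021, Rae, Yan), (13, Beta, 12, 2021, Uma, Jo), (13, Beta, 15, 2021, Jo, Zed), (13, Beta, 15, 2021, Rae, Yan), (13, Beta, 15, 2021, Uma, Jo), (13, Beta, 19, 2021, Jo, Zed), (13, Beta, 19, 2021, Rae, Yan), (13, Beta, 19, 2021, Uma, Jo), (13, Beta, 33, 2021, Jo, Zed), (13, Beta, 33, 2021, Rae, Yan), (13, Beta, 33, 2021, Uma, Jo), (13, Beta, 6, 2021, Jo, Zed), (13, Beta, 6, 2021, Rae, Yan), (13, Beta, 6, 2021, Uma, Jo), (19, Argo, 28, 2003, Ivy, Pat), (19, Argo, 28, 2003, Mo, Ola), (19, Argo, 28, 2003, Sam, Gus)}
Selection mid < sid ∧ sname ≠ Uma: {(13, Beta, 15, 2021, Jo, Zed), (13, Beta, 15, 2021, Rae, Yan), (13, Beta, 19, 2021, Jo, Zed), (13, Beta, 19, 2021, Rae, Yan), (13, Beta, 33, 2021, Jo, Zed), (13, Beta, 33, 2021, Rae, Yan), (19, Argo, 28, 2003, Ivy, Pat), (19, Argo, 28, 2003, Mo, Ola), (19, Argo, 28, 2003, Sam, Gus)}
π[sname, title]: project onto (sname, title) (4 duplicate(s) eliminated) → {(Ivy, Argo), (Jo, Beta), (Mo, Argo), (Rae, Beta), (Sam, Argo)}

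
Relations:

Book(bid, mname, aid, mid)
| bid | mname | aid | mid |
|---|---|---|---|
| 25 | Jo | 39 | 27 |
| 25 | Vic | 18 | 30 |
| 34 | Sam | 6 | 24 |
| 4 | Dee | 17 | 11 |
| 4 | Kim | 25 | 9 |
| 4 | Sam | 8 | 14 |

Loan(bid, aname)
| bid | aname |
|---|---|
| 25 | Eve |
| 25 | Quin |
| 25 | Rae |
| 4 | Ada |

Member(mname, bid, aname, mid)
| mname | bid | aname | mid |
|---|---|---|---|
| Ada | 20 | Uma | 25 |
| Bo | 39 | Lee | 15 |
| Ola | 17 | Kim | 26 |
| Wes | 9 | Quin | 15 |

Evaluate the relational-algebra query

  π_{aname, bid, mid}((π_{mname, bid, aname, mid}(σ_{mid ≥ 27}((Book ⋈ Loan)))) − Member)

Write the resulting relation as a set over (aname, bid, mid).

Natural join on bid: {(25, Jo, 39, 27, Eve), (25, Jo, 39, 27, Quin), (25, Jo, 39, 27, Rae), (25, Vic, 18, 30, Eve), (25, Vic, 18, 30, Quin), (25, Vic, 18, 30, Rae), (4, Dee, 17, 11, Ada), (4, Kim, 25, 9, Ada), (4, Sam, 8, 14, Ada)}
Selection mid ≥ 27: {(25, Jo, 39, 27, Eve), (25, Jo, 39, 27, Quin), (25, Jo, 39, 27, Rae), (25, Vic, 18, 30, Eve), (25, Vic, 18, 30, Quin), (25, Vic, 18, 30, Rae)}
Keep only column(s) mname, bid, aname, mid: {(Jo, 25, Eve, 27), (Jo, 25, Quin, 27), (Jo, 25, Rae, 27), (Vic, 25, Eve, 30), (Vic, 25, Quin, 30), (Vic, 25, Rae, 30)}
Set difference of the two operands is {(Jo, 25, Eve, 27), (Jo, 25, Quin, 27), (Jo, 25, Rae, 27), (Vic, 25, Eve, 30), (Vic, 25, Quin, 30), (Vic, 25, Rae, 30)}.
Keep only column(s) aname, bid, mid: {(Eve, 25, 27), (Eve, 25, 30), (Quin, 25, 27), (Quin, 25, 30), (Rae, 25, 27), (Rae, 25, 30)}

{(Eve, 25, 27), (Eve, 25, 30), (Quin, 25, 27), (Quin, 25, 30), (Rae, 25, 27), (Rae, 25, 30)}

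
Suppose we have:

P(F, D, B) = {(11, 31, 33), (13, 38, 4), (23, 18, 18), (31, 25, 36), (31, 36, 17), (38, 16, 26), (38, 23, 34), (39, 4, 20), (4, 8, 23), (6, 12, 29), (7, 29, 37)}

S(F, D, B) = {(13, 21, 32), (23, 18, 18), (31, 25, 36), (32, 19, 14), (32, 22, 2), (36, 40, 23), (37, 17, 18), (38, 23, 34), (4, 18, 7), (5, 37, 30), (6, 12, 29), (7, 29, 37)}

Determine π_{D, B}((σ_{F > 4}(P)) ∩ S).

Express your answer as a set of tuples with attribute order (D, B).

{(12, 29), (18, 18), (23, 34), (25, 36), (29, 37)}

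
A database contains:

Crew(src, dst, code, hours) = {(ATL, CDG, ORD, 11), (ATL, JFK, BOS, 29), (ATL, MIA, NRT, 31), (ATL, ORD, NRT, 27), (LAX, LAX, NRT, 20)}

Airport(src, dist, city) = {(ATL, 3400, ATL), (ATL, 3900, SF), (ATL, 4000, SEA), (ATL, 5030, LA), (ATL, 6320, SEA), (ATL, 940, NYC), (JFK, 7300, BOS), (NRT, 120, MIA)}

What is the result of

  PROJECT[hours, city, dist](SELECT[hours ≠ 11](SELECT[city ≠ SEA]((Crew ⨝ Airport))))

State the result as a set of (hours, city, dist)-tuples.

{(27, ATL, 3400), (27, LA, 5030), (27, NYC, 940), (27, SF, 3900), (29, ATL, 3400), (29, LA, 5030), (29, NYC, 940), (29, SF, 3900), (31, ATL, 3400), (31, LA, 5030), (31, NYC, 940), (31, SF, 3900)}

Crew ⋈ Airport (natural join on src): {(ATL, CDG, ORD, 11, 3400, ATL), (ATL, CDG, ORD, 11, 3900, SF), (ATL, CDG, ORD, 11, 4000, SEA), (ATL, CDG, ORD, 11, 5030, LA), (ATL, CDG, ORD, 11, 6320, SEA), (ATL, CDG, ORD, 11, 940, NYC), (ATL, JFK, BOS, 29, 3400, ATL), (ATL, JFK, BOS, 29, 3900, SF), (ATL, JFK, BOS, 29, 4000, SEA), (ATL, JFK, BOS, 29, 5030, LA), (ATL, JFK, BOS, 29, 6320, SEA), (ATL, JFK, BOS, 29, 940, NYC), (ATL, MIA, NRT, 31, 3400, ATL), (ATL, MIA, NRT, 31, 3900, SF), (ATL, MIA, NRT, 31, 4000, SEA), (ATL, MIA, NRT, 31, 5030, LA), (ATL, MIA, NRT, 31, 6320, SEA), (ATL, MIA, NRT, 31, 940, NYC), (ATL, ORD, NRT, 27, 3400, ATL), (ATL, ORD, NRT, 27, 3900, SF), (ATL, ORD, NRT, 27, 4000, SEA), (ATL, ORD, NRT, 27, 5030, LA), (ATL, ORD, NRT, 27, 6320, SEA), (ATL, ORD, NRT, 27, 940, NYC)}
Apply σ_{city ≠ SEA}; surviving tuples: {(ATL, CDG, ORD, 11, 3400, ATL), (ATL, CDG, ORD, 11, 3900, SF), (ATL, CDG, ORD, 11, 5030, LA), (ATL, CDG, ORD, 11, 940, NYC), (ATL, JFK, BOS, 29, 3400, ATL), (ATL, JFK, BOS, 29, 3900, SF), (ATL, JFK, BOS, 29, 5030, LA), (ATL, JFK, BOS, 29, 940, NYC), (ATL, MIA, NRT, 31, 3400, ATL), (ATL, MIA, NRT, 31, 3900, SF), (ATL, MIA, NRT, 31, 5030, LA), (ATL, MIA, NRT, 31, 940, NYC), (ATL, ORD, NRT, 27, 3400, ATL), (ATL, ORD, NRT, 27, 3900, SF), (ATL, ORD, NRT, 27, 5030, LA), (ATL, ORD, NRT, 27, 940, NYC)}
Apply σ_{hours ≠ 11}; surviving tuples: {(ATL, JFK, BOS, 29, 3400, ATL), (ATL, JFK, BOS, 29, 3900, SF), (ATL, JFK, BOS, 29, 5030, LA), (ATL, JFK, BOS, 29, 940, NYC), (ATL, MIA, NRT, 31, 3400, ATL), (ATL, MIA, NRT, 31, 3900, SF), (ATL, MIA, NRT, 31, 5030, LA), (ATL, MIA, NRT, 31, 940, NYC), (ATL, ORD, NRT, 27, 3400, ATL), (ATL, ORD, NRT, 27, 3900, SF), (ATL, ORD, NRT, 27, 5030, LA), (ATL, ORD, NRT, 27, 940, NYC)}
Keep only column(s) hours, city, dist: {(27, ATL, 3400), (27, LA, 5030), (27, NYC, 940), (27, SF, 3900), (29, ATL, 3400), (29, LA, 5030), (29, NYC, 940), (29, SF, 3900), (31, ATL, 3400), (31, LA, 5030), (31, NYC, 940), (31, SF, 3900)}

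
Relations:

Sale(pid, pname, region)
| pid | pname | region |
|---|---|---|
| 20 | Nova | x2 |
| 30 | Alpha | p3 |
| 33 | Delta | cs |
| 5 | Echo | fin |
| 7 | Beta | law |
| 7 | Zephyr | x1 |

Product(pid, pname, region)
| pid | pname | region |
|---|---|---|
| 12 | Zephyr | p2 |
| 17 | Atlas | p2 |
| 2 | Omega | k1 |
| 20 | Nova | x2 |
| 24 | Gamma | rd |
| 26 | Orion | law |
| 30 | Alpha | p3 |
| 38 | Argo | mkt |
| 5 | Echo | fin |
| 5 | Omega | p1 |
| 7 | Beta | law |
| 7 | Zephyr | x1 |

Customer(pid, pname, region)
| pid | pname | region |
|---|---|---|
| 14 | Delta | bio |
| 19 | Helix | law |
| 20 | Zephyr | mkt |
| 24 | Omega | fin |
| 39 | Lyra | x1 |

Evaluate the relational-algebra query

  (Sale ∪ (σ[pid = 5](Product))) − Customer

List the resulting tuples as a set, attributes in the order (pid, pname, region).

Filtering on pid = 5 leaves {(5, Echo, fin), (5, Omega, p1)}.
Set union of the two operands is {(20, Nova, x2), (30, Alpha, p3), (33, Delta, cs), (5, Echo, fin), (5, Omega, p1), (7, Beta, law), (7, Zephyr, x1)}.
Set difference of the two operands is {(20, Nova, x2), (30, Alpha, p3), (33, Delta, cs), (5, Echo, fin), (5, Omega, p1), (7, Beta, law), (7, Zephyr, x1)}.

{(20, Nova, x2), (30, Alpha, p3), (33, Delta, cs), (5, Echo, fin), (5, Omega, p1), (7, Beta, law), (7, Zephyr, x1)}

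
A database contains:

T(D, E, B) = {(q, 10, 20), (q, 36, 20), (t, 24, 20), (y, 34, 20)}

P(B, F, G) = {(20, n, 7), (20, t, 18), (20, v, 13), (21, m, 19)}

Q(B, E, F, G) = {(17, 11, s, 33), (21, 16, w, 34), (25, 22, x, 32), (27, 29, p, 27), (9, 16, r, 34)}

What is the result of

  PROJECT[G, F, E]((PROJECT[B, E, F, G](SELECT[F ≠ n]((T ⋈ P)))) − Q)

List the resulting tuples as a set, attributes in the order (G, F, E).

Natural join on B: {(q, 10, 20, n, 7), (q, 10, 20, t, 18), (q, 10, 20, v, 13), (q, 36, 20, n, 7), (q, 36, 20, t, 18), (q, 36, 20, v, 13), (t, 24, 20, n, 7), (t, 24, 20, t, 18), (t, 24, 20, v, 13), (y, 34, 20, n, 7), (y, 34, 20, t, 18), (y, 34, 20, v, 13)}
Apply σ_{F ≠ n}; surviving tuples: {(q, 10, 20, t, 18), (q, 10, 20, v, 13), (q, 36, 20, t, 18), (q, 36, 20, v, 13), (t, 24, 20, t, 18), (t, 24, 20, v, 13), (y, 34, 20, t, 18), (y, 34, 20, v, 13)}
Keep only column(s) B, E, F, G: {(20, 10, t, 18), (20, 10, v, 13), (20, 24, t, 18), (20, 24, v, 13), (20, 34, t, 18), (20, 34, v, 13), (20, 36, t, 18), (20, 36, v, 13)}
Taking the difference: {(20, 10, t, 18), (20, 10, v, 13), (20, 24, t, 18), (20, 24, v, 13), (20, 34, t, 18), (20, 34, v, 13), (20, 36, t, 18), (20, 36, v, 13)}
Keep only column(s) G, F, E: {(13, v, 10), (13, v, 24), (13, v, 34), (13, v, 36), (18, t, 10), (18, t, 24), (18, t, 34), (18, t, 36)}

{(13, v, 10), (13, v, 24), (13, v, 34), (13, v, 36), (18, t, 10), (18, t, 24), (18, t, 34), (18, t, 36)}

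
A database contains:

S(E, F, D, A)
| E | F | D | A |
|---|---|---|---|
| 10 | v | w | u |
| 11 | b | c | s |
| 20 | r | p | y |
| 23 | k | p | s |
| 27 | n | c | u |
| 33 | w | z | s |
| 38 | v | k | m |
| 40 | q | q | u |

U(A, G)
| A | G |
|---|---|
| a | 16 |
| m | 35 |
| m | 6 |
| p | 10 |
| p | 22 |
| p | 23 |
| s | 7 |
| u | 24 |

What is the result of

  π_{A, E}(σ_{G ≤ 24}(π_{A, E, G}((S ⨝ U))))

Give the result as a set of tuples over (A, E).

Joining S and U on A yields {(10, v, w, u, 24), (11, b, c, s, 7), (23, k, p, s, 7), (27, n, c, u, 24), (33, w, z, s, 7), (38, v, k, m, 35), (38, v, k, m, 6), (40, q, q, u, 24)}.
π_{A, E, G} gives {(m, 38, 35), (m, 38, 6), (s, 11, 7), (s, 23, 7), (s, 33, 7), (u, 10, 24), (u, 27, 24), (u, 40, 24)}.
Apply σ_{G ≤ 24}; surviving tuples: {(m, 38, 6), (s, 11, 7), (s, 23, 7), (s, 33, 7), (u, 10, 24), (u, 27, 24), (u, 40, 24)}
π_{A, E} gives {(m, 38), (s, 11), (s, 23), (s, 33), (u, 10), (u, 27), (u, 40)}.

{(m, 38), (s, 11), (s, 23), (s, 33), (u, 10), (u, 27), (u, 40)}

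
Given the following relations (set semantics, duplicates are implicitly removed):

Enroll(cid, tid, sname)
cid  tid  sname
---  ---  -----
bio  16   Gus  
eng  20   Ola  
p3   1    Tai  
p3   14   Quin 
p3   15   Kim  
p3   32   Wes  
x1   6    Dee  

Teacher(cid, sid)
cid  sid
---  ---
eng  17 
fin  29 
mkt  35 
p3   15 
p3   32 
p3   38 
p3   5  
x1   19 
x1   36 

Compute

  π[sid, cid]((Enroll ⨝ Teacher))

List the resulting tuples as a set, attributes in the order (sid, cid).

{(15, p3), (17, eng), (19, x1), (32, p3), (36, x1), (38, p3), (5, p3)}

Joining Enroll and Teacher on cid yields {(eng, 20, Ola, 17), (p3, 1, Tai, 15), (p3, 1, Tai, 32), (p3, 1, Tai, 38), (p3, 1, Tai, 5), (p3, 14, Quin, 15), (p3, 14, Quin, 32), (p3, 14, Quin, 38), (p3, 14, Quin, 5), (p3, 15, Kim, 15), (p3, 15, Kim, 32), (p3, 15, Kim, 38), (p3, 15, Kim, 5), (p3, 32, Wes, 15), (p3, 32, Wes, 32), (p3, 32, Wes, 38), (p3, 32, Wes, 5), (x1, 6, Dee, 19), (x1, 6, Dee, 36)}.
π_{sid, cid} gives {(15, p3), (17, eng), (19, x1), (32, p3), (36, x1), (38, p3), (5, p3)} (12 duplicate(s) eliminated).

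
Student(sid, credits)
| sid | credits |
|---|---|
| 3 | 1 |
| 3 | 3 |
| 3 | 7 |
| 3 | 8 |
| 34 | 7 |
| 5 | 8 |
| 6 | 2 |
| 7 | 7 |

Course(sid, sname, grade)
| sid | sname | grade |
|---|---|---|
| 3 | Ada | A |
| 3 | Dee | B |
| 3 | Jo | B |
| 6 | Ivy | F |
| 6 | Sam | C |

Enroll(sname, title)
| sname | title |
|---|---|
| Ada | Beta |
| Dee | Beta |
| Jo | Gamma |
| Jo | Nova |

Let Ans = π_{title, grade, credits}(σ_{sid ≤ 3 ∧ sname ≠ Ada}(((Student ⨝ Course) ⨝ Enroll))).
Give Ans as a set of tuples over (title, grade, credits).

{(Beta, B, 1), (Beta, B, 3), (Beta, B, 7), (Beta, B, 8), (Gamma, B, 1), (Gamma, B, 3), (Gamma, B, 7), (Gamma, B, 8), (Nova, B, 1), (Nova, B, 3), (Nova, B, 7), (Nova, B, 8)}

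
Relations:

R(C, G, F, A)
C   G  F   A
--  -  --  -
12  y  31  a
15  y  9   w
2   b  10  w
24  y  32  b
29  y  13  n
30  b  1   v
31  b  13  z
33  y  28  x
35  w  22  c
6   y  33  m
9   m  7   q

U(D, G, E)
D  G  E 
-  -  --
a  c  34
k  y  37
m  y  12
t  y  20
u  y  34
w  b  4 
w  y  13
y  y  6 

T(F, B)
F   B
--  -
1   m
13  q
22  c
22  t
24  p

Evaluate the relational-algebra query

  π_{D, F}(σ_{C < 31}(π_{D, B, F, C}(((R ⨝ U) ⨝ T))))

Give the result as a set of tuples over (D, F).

{(k, 13), (m, 13), (t, 13), (u, 13), (w, 1), (w, 13), (y, 13)}

R ⋈ U (natural join on G): {(12, y, 31, a, k, 37), (12, y, 31, a, m, 12), (12, y, 31, a, t, 20), (12, y, 31, a, u, 34), (12, y, 31, a, w, 13), (12, y, 31, a, y, 6), (15, y, 9, w, k, 37), (15, y, 9, w, m, 12), (15, y, 9, w, t, 20), (15, y, 9, w, u, 34), (15, y, 9, w, w, 13), (15, y, 9, w, y, 6), (2, b, 10, w, w, 4), (24, y, 32, b, k, 37), (24, y, 32, b, m, 12), (24, y, 32, b, t, 20), (24, y, 32, b, u, 34), (24, y, 32, b, w, 13), (24, y, 32, b, y, 6), (29, y, 13, n, k, 37), (29, y, 13, n, m, 12), (29, y, 13, n, t, 20), (29, y, 13, n, u, 34), (29, y, 13, n, w, 13), (29, y, 13, n, y, 6), (30, b, 1, v, w, 4), (31, b, 13, z, w, 4), (33, y, 28, x, k, 37), (33, y, 28, x, m, 12), (33, y, 28, x, t, 20), (33, y, 28, x, u, 34), (33, y, 28, x, w, 13), (33, y, 28, x, y, 6), (6, y, 33, m, k, 37), (6, y, 33, m, m, 12), (6, y, 33, m, t, 20), (6, y, 33, m, u, 34), (6, y, 33, m, w, 13), (6, y, 33, m, y, 6)}
(R ⨝ U) ⋈ T (natural join on F): {(29, y, 13, n, k, 37, q), (29, y, 13, n, m, 12, q), (29, y, 13, n, t, 20, q), (29, y, 13, n, u, 34, q), (29, y, 13, n, w, 13, q), (29, y, 13, n, y, 6, q), (30, b, 1, v, w, 4, m), (31, b, 13, z, w, 4, q)}
Projecting to D, B, F, C: {(k, q, 13, 29), (m, q, 13, 29), (t, q, 13, 29), (u, q, 13, 29), (w, m, 1, 30), (w, q, 13, 29), (w, q, 13, 31), (y, q, 13, 29)}
Selection C < 31: {(k, q, 13, 29), (m, q, 13, 29), (t, q, 13, 29), (u, q, 13, 29), (w, m, 1, 30), (w, q, 13, 29), (y, q, 13, 29)}
Projecting to D, F: {(k, 13), (m, 13), (t, 13), (u, 13), (w, 1), (w, 13), (y, 13)}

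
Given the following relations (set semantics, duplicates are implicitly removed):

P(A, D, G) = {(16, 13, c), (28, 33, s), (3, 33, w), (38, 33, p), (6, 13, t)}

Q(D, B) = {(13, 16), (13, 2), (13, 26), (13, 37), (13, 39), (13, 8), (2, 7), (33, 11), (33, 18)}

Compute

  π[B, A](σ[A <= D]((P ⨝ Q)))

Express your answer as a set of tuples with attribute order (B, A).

{(11, 28), (11, 3), (16, 6), (18, 28), (18, 3), (2, 6), (26, 6), (37, 6), (39, 6), (8, 6)}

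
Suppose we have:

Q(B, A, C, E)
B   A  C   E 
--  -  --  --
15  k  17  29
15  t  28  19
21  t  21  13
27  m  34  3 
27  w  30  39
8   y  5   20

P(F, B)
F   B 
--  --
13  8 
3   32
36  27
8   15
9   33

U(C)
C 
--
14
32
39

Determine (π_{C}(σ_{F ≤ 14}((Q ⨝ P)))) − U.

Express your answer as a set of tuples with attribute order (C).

Q ⋈ P (natural join on B): {(15, k, 17, 29, 8), (15, t, 28, 19, 8), (27, m, 34, 3, 36), (27, w, 30, 39, 36), (8, y, 5, 20, 13)}
σ[F ≤ 14]: keep tuples satisfying F ≤ 14 → {(15, k, 17, 29, 8), (15, t, 28, 19, 8), (8, y, 5, 20, 13)}
Keep only column(s) C: {17, 28, 5}
Set difference of the two operands is {17, 28, 5}.

{17, 28, 5}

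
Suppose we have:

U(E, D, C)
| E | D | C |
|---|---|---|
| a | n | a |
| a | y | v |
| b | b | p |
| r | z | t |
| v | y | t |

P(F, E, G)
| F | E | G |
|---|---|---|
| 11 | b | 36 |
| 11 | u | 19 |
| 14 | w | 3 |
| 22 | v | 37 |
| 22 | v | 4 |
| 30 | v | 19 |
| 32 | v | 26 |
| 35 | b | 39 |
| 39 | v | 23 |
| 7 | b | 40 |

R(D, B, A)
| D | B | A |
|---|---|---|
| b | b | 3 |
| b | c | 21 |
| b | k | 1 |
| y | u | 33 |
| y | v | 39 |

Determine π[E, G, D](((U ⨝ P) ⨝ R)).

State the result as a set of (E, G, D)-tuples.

Joining U and P on E yields {(b, b, p, 11, 36), (b, b, p, 35, 39), (b, b, p, 7, 40), (v, y, t, 22, 37), (v, y, t, 22, 4), (v, y, t, 30, 19), (v, y, t, 32, 26), (v, y, t, 39, 23)}.
Joining (U ⨝ P) and R on D yields {(b, b, p, 11, 36, b, 3), (b, b, p, 11, 36, c, 21), (b, b, p, 11, 36, k, 1), (b, b, p, 35, 39, b, 3), (b, b, p, 35, 39, c, 21), (b, b, p, 35, 39, k, 1), (b, b, p, 7, 40, b, 3), (b, b, p, 7, 40, c, 21), (b, b, p, 7, 40, k, 1), (v, y, t, 22, 37, u, 33), (v, y, t, 22, 37, v, 39), (v, y, t, 22, 4, u, 33), (v, y, t, 22, 4, v, 39), (v, y, t, 30, 19, u, 33), (v, y, t, 30, 19, v, 39), (v, y, t, 32, 26, u, 33), (v, y, t, 32, 26, v, 39), (v, y, t, 39, 23, u, 33), (v, y, t, 39, 23, v, 39)}.
Projecting to E, G, D (11 duplicate(s) eliminated): {(b, 36, b), (b, 39, b), (b, 40, b), (v, 19, y), (v, 23, y), (v, 26, y), (v, 37, y), (v, 4, y)}

{(b, 36, b), (b, 39, b), (b, 40, b), (v, 19, y), (v, 23, y), (v, 26, y), (v, 37, y), (v, 4, y)}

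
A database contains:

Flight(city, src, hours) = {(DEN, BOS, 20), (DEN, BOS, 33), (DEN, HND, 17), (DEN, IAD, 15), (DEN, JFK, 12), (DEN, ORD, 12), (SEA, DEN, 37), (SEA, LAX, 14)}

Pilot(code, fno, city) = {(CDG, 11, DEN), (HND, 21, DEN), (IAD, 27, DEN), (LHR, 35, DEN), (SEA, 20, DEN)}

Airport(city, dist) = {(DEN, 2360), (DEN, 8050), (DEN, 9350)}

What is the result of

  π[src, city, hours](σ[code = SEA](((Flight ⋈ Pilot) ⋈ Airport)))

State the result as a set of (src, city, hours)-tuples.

Natural join on city: {(DEN, BOS, 20, CDG, 11), (DEN, BOS, 20, HND, 21), (DEN, BOS, 20, IAD, 27), (DEN, BOS, 20, LHR, 35), (DEN, BOS, 20, SEA, 20), (DEN, BOS, 33, CDG, 11), (DEN, BOS, 33, HND, 21), (DEN, BOS, 33, IAD, 27), (DEN, BOS, 33, LHR, 35), (DEN, BOS, 33, SEA, 20), (DEN, HND, 17, CDG, 11), (DEN, HND, 17, HND, 21), (DEN, HND, 17, IAD, 27), (DEN, HND, 17, LHR, 35), (DEN, HND, 17, SEA, 20), (DEN, IAD, 15, CDG, 11), (DEN, IAD, 15, HND, 21), (DEN, IAD, 15, IAD, 27), (DEN, IAD, 15, LHR, 35), (DEN, IAD, 15, SEA, 20), (DEN, JFK, 12, CDG, 11), (DEN, JFK, 12, HND, 21), (DEN, JFK, 12, IAD, 27), (DEN, JFK, 12, LHR, 35), (DEN, JFK, 12, SEA, 20), (DEN, ORD, 12, CDG, 11), (DEN, ORD, 12, HND, 21), (DEN, ORD, 12, IAD, 27), (DEN, ORD, 12, LHR, 35), (DEN, ORD, 12, SEA, 20)}
Natural join on city: {(DEN, BOS, 20, CDG, 11, 2360), (DEN, BOS, 20, CDG, 11, 8050), (DEN, BOS, 20, CDG, 11, 9350), (DEN, BOS, 20, HND, 21, 2360), (DEN, BOS, 20, HND, 21, 8050), (DEN, BOS, 20, HND, 21, 9350), (DEN, BOS, 20, IAD, 27, 2360), (DEN, BOS, 20, IAD, 27, 8050), (DEN, BOS, 20, IAD, 27, 9350), (DEN, BOS, 20, LHR, 35, 2360), (DEN, BOS, 20, LHR, 35, 8050), (DEN, BOS, 20, LHR, 35, 9350), (DEN, BOS, 20, SEA, 20, 2360), (DEN, BOS, 20, SEA, 20, 8050), (DEN, BOS, 20, SEA, 20, 9350), (DEN, BOS, 33, CDG, 11, 2360), (DEN, BOS, 33, CDG, 11, 8050), (DEN, BOS, 33, CDG, 11, 9350), (DEN, BOS, 33, HND, 21, 2360), (DEN, BOS, 33, HND, 21, 8050), (DEN, BOS, 33, HND, 21, 9350), (DEN, BOS, 33, IAD, 27, 2360), (DEN, BOS, 33, IAD, 27, 8050), (DEN, BOS, 33, IAD, 27, 9350), (DEN, BOS, 33, LHR, 35, 2360), (DEN, BOS, 33, LHR, 35, 8050), (DEN, BOS, 33, LHR, 35, 9350), (DEN, BOS, 33, SEA, 20, 2360), (DEN, BOS, 33, SEA, 20, 8050), (DEN, BOS, 33, SEA, 20, 9350), (DEN, HND, 17, CDG, 11, 2360), (DEN, HND, 17, CDG, 11, 8050), (DEN, HND, 17, CDG, 11, 9350), (DEN, HND, 17, HND, 21, 2360), (DEN, HND, 17, HND, 21, 8050), (DEN, HND, 17, HND, 21, 9350), (DEN, HND, 17, IAD, 27, 2360), (DEN, HND, 17, IAD, 27, 8050), (DEN, HND, 17, IAD, 27, 9350), (DEN, HND, 17, LHR, 35, 2360), (DEN, HND, 17, LHR, 35, 8050), (DEN, HND, 17, LHR, 35, 9350), (DEN, HND, 17, SEA, 20, 2360), (DEN, HND, 17, SEA, 20, 8050), (DEN, HND, 17, SEA, 20, 9350), (DEN, IAD, 15, CDG, 11, 2360), (DEN, IAD, 15, CDG, 11, 8050), (DEN, IAD, 15, CDG, 11, 9350), (DEN, IAD, 15, HND, 21, 2360), (DEN, IAD, 15, HND, 21, 8050), (DEN, IAD, 15, HND, 21, 9350), (DEN, IAD, 15, IAD, 27, 2360), (DEN, IAD, 15, IAD, 27, 8050), (DEN, IAD, 15, IAD, 27, 9350), (DEN, IAD, 15, LHR, 35, 2360), (DEN, IAD, 15, LHR, 35, 8050), (DEN, IAD, 15, LHR, 35, 9350), (DEN, IAD, 15, SEA, 20, 2360), (DEN, IAD, 15, SEA, 20, 8050), (DEN, IAD, 15, SEA, 20, 9350), (DEN, JFK, 12, CDG, 11, 2360), (DEN, JFK, 12, CDG, 11, 8050), (DEN, JFK, 12, CDG, 11, 9350), (DEN, JFK, 12, HND, 21, 2360), (DEN, JFK, 12, HND, 21, 8050), (DEN, JFK, 12, HND, 21, 9350), (DEN, JFK, 12, IAD, 27, 2360), (DEN, JFK, 12, IAD, 27, 8050), (DEN, JFK, 12, IAD, 27, 9350), (DEN, JFK, 12, LHR, 35, 2360), (DEN, JFK, 12, LHR, 35, 8050), (DEN, JFK, 12, LHR, 35, 9350), (DEN, JFK, 12, SEA, 20, 2360), (DEN, JFK, 12, SEA, 20, 8050), (DEN, JFK, 12, SEA, 20, 9350), (DEN, ORD, 12, CDG, 11, 2360), (DEN, ORD, 12, CDG, 11, 8050), (DEN, ORD, 12, CDG, 11, 9350), (DEN, ORD, 12, HND, 21, 2360), (DEN, ORD, 12, HND, 21, 8050), (DEN, ORD, 12, HND, 21, 9350), (DEN, ORD, 12, IAD, 27, 2360), (DEN, ORD, 12, IAD, 27, 8050), (DEN, ORD, 12, IAD, 27, 9350), (DEN, ORD, 12, LHR, 35, 2360), (DEN, ORD, 12, LHR, 35, 8050), (DEN, ORD, 12, LHR, 35, 9350), (DEN, ORD, 12, SEA, 20, 2360), (DEN, ORD, 12, SEA, 20, 8050), (DEN, ORD, 12, SEA, 20, 9350)}
Apply σ_{code = SEA}; surviving tuples: {(DEN, BOS, 20, SEA, 20, 2360), (DEN, BOS, 20, SEA, 20, 8050), (DEN, BOS, 20, SEA, 20, 9350), (DEN, BOS, 33, SEA, 20, 2360), (DEN, BOS, 33, SEA, 20, 8050), (DEN, BOS, 33, SEA, 20, 9350), (DEN, HND, 17, SEA, 20, 2360), (DEN, HND, 17, SEA, 20, 8050), (DEN, HND, 17, SEA, 20, 9350), (DEN, IAD, 15, SEA, 20, 2360), (DEN, IAD, 15, SEA, 20, 8050), (DEN, IAD, 15, SEA, 20, 9350), (DEN, JFK, 12, SEA, 20, 2360), (DEN, JFK, 12, SEA, 20, 8050), (DEN, JFK, 12, SEA, 20, 9350), (DEN, ORD, 12, SEA, 20, 2360), (DEN, ORD, 12, SEA, 20, 8050), (DEN, ORD, 12, SEA, 20, 9350)}
Keep only column(s) src, city, hours (12 duplicate(s) eliminated): {(BOS, DEN, 20), (BOS, DEN, 33), (HND, DEN, 17), (IAD, DEN, 15), (JFK, DEN, 12), (ORD, DEN, 12)}

{(BOS, DEN, 20), (BOS, DEN, 33), (HND, DEN, 17), (IAD, DEN, 15), (JFK, DEN, 12), (ORD, DEN, 12)}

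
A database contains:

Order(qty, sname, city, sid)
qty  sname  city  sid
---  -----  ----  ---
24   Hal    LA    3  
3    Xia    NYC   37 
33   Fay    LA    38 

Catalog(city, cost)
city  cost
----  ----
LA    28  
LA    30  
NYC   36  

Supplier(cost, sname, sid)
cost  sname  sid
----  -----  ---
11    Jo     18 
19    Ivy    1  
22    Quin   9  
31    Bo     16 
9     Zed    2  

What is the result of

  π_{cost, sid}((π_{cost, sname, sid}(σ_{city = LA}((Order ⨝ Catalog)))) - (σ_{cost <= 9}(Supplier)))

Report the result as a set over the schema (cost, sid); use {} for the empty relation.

Joining Order and Catalog on city yields {(24, Hal, LA, 3, 28), (24, Hal, LA, 3, 30), (3, Xia, NYC, 37, 36), (33, Fay, LA, 38, 28), (33, Fay, LA, 38, 30)}.
Apply σ_{city = LA}; surviving tuples: {(24, Hal, LA, 3, 28), (24, Hal, LA, 3, 30), (33, Fay, LA, 38, 28), (33, Fay, LA, 38, 30)}
Keep only column(s) cost, sname, sid: {(28, Fay, 38), (28, Hal, 3), (30, Fay, 38), (30, Hal, 3)}
Apply σ_{cost <= 9}; surviving tuples: {(9, Zed, 2)}
Difference: {(28, Fay, 38), (28, Hal, 3), (30, Fay, 38), (30, Hal, 3)} with {(9, Zed, 2)} → {(28, Fay, 38), (28, Hal, 3), (30, Fay, 38), (30, Hal, 3)}
Keep only column(s) cost, sid: {(28, 3), (28, 38), (30, 3), (30, 38)}

{(28, 3), (28, 38), (30, 3), (30, 38)}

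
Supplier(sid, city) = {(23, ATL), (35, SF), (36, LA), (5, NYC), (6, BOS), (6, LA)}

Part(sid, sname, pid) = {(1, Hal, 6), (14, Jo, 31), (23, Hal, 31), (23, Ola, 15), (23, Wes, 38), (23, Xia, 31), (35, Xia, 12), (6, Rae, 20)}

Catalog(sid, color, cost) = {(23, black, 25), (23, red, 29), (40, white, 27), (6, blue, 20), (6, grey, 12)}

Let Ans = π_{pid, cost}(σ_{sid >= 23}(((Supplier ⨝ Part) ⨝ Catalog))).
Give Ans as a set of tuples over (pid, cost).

Natural join on sid: {(23, ATL, Hal, 31), (23, ATL, Ola, 15), (23, ATL, Wes, 38), (23, ATL, Xia, 31), (35, SF, Xia, 12), (6, BOS, Rae, 20), (6, LA, Rae, 20)}
Natural join on sid: {(23, ATL, Hal, 31, black, 25), (23, ATL, Hal, 31, red, 29), (23, ATL, Ola, 15, black, 25), (23, ATL, Ola, 15, red, 29), (23, ATL, Wes, 38, black, 25), (23, ATL, Wes, 38, red, 29), (23, ATL, Xia, 31, black, 25), (23, ATL, Xia, 31, red, 29), (6, BOS, Rae, 20, blue, 20), (6, BOS, Rae, 20, grey, 12), (6, LA, Rae, 20, blue, 20), (6, LA, Rae, 20, grey, 12)}
σ[sid >= 23]: keep tuples satisfying sid >= 23 → {(23, ATL, Hal, 31, black, 25), (23, ATL, Hal, 31, red, 29), (23, ATL, Ola, 15, black, 25), (23, ATL, Ola, 15, red, 29), (23, ATL, Wes, 38, black, 25), (23, ATL, Wes, 38, red, 29), (23, ATL, Xia, 31, black, 25), (23, ATL, Xia, 31, red, 29)}
π[pid, cost]: project onto (pid, cost) (2 duplicate(s) eliminated) → {(15, 25), (15, 29), (31, 25), (31, 29), (38, 25), (38, 29)}

{(15, 25), (15, 29), (31, 25), (31, 29), (38, 25), (38, 29)}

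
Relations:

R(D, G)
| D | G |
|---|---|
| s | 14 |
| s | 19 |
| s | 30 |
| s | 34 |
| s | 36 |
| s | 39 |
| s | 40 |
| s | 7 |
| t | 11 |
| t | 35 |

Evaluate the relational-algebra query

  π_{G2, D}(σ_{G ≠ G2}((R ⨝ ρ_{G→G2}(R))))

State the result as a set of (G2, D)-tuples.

ρ[G→G2]: schema becomes (D, G2); tuples unchanged.
Joining R and ρ_{G→G2}(R) on D yields {(s, 14, 14), (s, 14, 19), (s, 14, 30), (s, 14, 34), (s, 14, 36), (s, 14, 39), (s, 14, 40), (s, 14, 7), (s, 19, 14), (s, 19, 19), (s, 19, 30), (s, 19, 34), (s, 19, 36), (s, 19, 39), (s, 19, 40), (s, 19, 7), (s, 30, 14), (s, 30, 19), (s, 30, 30), (s, 30, 34), (s, 30, 36), (s, 30, 39), (s, 30, 40), (s, 30, 7), (s, 34, 14), (s, 34, 19), (s, 34, 30), (s, 34, 34), (s, 34, 36), (s, 34, 39), (s, 34, 40), (s, 34, 7), (s, 36, 14), (s, 36, 19), (s, 36, 30), (s, 36, 34), (s, 36, 36), (s, 36, 39), (s, 36, 40), (s, 36, 7), (s, 39, 14), (s, 39, 19), (s, 39, 30), (s, 39, 34), (s, 39, 36), (s, 39, 39), (s, 39, 40), (s, 39, 7), (s, 40, 14), (s, 40, 19), (s, 40, 30), (s, 40, 34), (s, 40, 36), (s, 40, 39), (s, 40, 40), (s, 40, 7), (s, 7, 14), (s, 7, 19), (s, 7, 30), (s, 7, 34), (s, 7, 36), (s, 7, 39), (s, 7, 40), (s, 7, 7), (t, 11, 11), (t, 11, 35), (t, 35, 11), (t, 35, 35)}.
σ[G ≠ G2]: keep tuples satisfying G ≠ G2 → {(s, 14, 19), (s, 14, 30), (s, 14, 34), (s, 14, 36), (s, 14, 39), (s, 14, 40), (s, 14, 7), (s, 19, 14), (s, 19, 30), (s, 19, 34), (s, 19, 36), (s, 19, 39), (s, 19, 40), (s, 19, 7), (s, 30, 14), (s, 30, 19), (s, 30, 34), (s, 30, 36), (s, 30, 39), (s, 30, 40), (s, 30, 7), (s, 34, 14), (s, 34, 19), (s, 34, 30), (s, 34, 36), (s, 34, 39), (s, 34, 40), (s, 34, 7), (s, 36, 14), (s, 36, 19), (s, 36, 30), (s, 36, 34), (s, 36, 39), (s, 36, 40), (s, 36, 7), (s, 39, 14), (s, 39, 19), (s, 39, 30), (s, 39, 34), (s, 39, 36), (s, 39, 40), (s, 39, 7), (s, 40, 14), (s, 40, 19), (s, 40, 30), (s, 40, 34), (s, 40, 36), (s, 40, 39), (s, 40, 7), (s, 7, 14), (s, 7, 19), (s, 7, 30), (s, 7, 34), (s, 7, 36), (s, 7, 39), (s, 7, 40), (t, 11, 35), (t, 35, 11)}
Projecting to G2, D (48 duplicate(s) eliminated): {(11, t), (14, s), (19, s), (30, s), (34, s), (35, t), (36, s), (39, s), (40, s), (7, s)}

{(11, t), (14, s), (19, s), (30, s), (34, s), (35, t), (36, s), (39, s), (40, s), (7, s)}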